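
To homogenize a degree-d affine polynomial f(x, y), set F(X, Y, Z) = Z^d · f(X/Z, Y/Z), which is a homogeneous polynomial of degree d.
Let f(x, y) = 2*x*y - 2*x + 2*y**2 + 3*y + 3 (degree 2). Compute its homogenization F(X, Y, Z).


F(X, Y, Z) = 2*X*Y - 2*X*Z + 2*Y**2 + 3*Y*Z + 3*Z**2

deg(f) = 2.
Substitute x = X/Z, y = Y/Z into f, then multiply by Z^2.
  monomial 2·x^1·y^1 ↦ 2·X^1·Y^1·Z^0.
  monomial -2·x^1·y^0 ↦ -2·X^1·Y^0·Z^1.
  monomial 2·x^0·y^2 ↦ 2·X^0·Y^2·Z^0.
  monomial 3·x^0·y^1 ↦ 3·X^0·Y^1·Z^1.
  monomial 3·x^0·y^0 ↦ 3·X^0·Y^0·Z^2.
Collecting: F(X, Y, Z) = 2*X*Y - 2*X*Z + 2*Y**2 + 3*Y*Z + 3*Z**2.


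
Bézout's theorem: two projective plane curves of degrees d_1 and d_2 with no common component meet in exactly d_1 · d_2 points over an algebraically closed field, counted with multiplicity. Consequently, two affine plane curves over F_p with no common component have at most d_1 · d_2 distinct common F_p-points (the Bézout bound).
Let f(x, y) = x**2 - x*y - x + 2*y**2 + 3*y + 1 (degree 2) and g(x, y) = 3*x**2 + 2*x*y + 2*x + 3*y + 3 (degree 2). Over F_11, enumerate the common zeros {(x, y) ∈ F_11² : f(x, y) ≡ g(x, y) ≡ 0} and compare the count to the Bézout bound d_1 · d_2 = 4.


Common zeros: {(0, 10), (6, 5)}; count = 2; Bézout bound = 4.

deg(f) = 2, deg(g) = 2, so Bézout bound = 4.
Scan x ∈ F_11. For each x, list the y ∈ F_11 with f(x, y) ≡ 0 and those with g(x, y) ≡ 0 (mod 11); the common zeros in that column are the intersection.
  x = 0: f ≡ 0 at y ∈ {5, 10}; g ≡ 0 at y ∈ {10}; common: {10}.
  x = 1: f ≡ 0 at y ∈ ∅; g ≡ 0 at y ∈ {5}; common: ∅.
  x = 2: f ≡ 0 at y ∈ ∅; g ≡ 0 at y ∈ {2}; common: ∅.
  x = 3: f ≡ 0 at y ∈ ∅; g ≡ 0 at y ∈ {7}; common: ∅.
  x = 4: f ≡ 0 at y ∈ ∅; g ≡ 0 at y ∈ ∅; common: ∅.
  x = 5: f ≡ 0 at y ∈ {3, 9}; g ≡ 0 at y ∈ {0}; common: ∅.
  x = 6: f ≡ 0 at y ∈ {2, 5}; g ≡ 0 at y ∈ {5}; common: {5}.
  x = 7: f ≡ 0 at y ∈ ∅; g ≡ 0 at y ∈ {2}; common: ∅.
  x = 8: f ≡ 0 at y ∈ {2, 6}; g ≡ 0 at y ∈ {8}; common: ∅.
  x = 9: f ≡ 0 at y ∈ ∅; g ≡ 0 at y ∈ {0}; common: ∅.
  x = 10: f ≡ 0 at y ∈ {3, 6}; g ≡ 0 at y ∈ {7}; common: ∅.
Collecting: common zeros = {(0, 10), (6, 5)}, so the count is 2.
Comparison with the Bézout bound: 2 ≤ 4 = deg(f)·deg(g), as expected for curves with no common component (the affine F_11-count falls short of the bound because intersections may lie at infinity, over extension fields, or carry multiplicity).


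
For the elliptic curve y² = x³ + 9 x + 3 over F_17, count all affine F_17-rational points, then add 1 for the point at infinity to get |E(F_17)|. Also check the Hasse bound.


Affine points = {(1, 8), (1, 9), (4, 1), (4, 16), (6, 1), (6, 16), (7, 1), (7, 16), (8, 3), (8, 14), (14, 0)}; affine count = 11; |E(F_17)| = 12.

Discriminant check: Δ ∝ 4a³ + 27b² = 4·9³ + 27·3² = 4·729 + 27·9 ≡ 14 (mod 17). Nonzero ⇒ E is nonsingular.
For each x ∈ F_17, compute rhs = x³ + 9·x + 3 mod 17, then count y ∈ F_17 with y² ≡ rhs.
  x = 0: rhs = 3, matching y values: none (0 points).
  x = 1: rhs = 13, matching y values: 8, 9 (2 points).
  x = 2: rhs = 12, matching y values: none (0 points).
  x = 3: rhs = 6, matching y values: none (0 points).
  x = 4: rhs = 1, matching y values: 1, 16 (2 points).
  x = 5: rhs = 3, matching y values: none (0 points).
  x = 6: rhs = 1, matching y values: 1, 16 (2 points).
  x = 7: rhs = 1, matching y values: 1, 16 (2 points).
  x = 8: rhs = 9, matching y values: 3, 14 (2 points).
  x = 9: rhs = 14, matching y values: none (0 points).
  x = 10: rhs = 5, matching y values: none (0 points).
  x = 11: rhs = 5, matching y values: none (0 points).
  x = 12: rhs = 3, matching y values: none (0 points).
  x = 13: rhs = 5, matching y values: none (0 points).
  x = 14: rhs = 0, matching y values: 0 (1 points).
  x = 15: rhs = 11, matching y values: none (0 points).
  x = 16: rhs = 10, matching y values: none (0 points).
Total affine count: 11.
Full point count |E(F_17)| = 11 + 1 = 12.
Hasse bound: |12 − (17+1)| = |-6| = 6 ≤ 2√17 ≈ 8.2462 ✓.


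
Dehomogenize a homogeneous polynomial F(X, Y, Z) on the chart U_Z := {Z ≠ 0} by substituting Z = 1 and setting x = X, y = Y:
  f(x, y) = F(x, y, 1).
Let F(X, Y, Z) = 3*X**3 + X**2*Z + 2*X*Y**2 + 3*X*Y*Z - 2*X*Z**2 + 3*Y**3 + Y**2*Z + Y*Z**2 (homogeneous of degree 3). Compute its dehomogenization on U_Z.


f(x, y) = 3*x**3 + x**2 + 2*x*y**2 + 3*x*y - 2*x + 3*y**3 + y**2 + y

On U_Z we set Z = 1. Each monomial c·X^i·Y^j·Z^k in F becomes c·x^i·y^j·1^k = c·x^i·y^j.
Substituting Z = 1: F(X, Y, 1) = 3*x**3 + x**2 + 2*x*y**2 + 3*x*y - 2*x + 3*y**3 + y**2 + y.
Note: deg(f) ≤ deg(F) = 3; strict inequality happens when F is divisible by Z (lost terms).


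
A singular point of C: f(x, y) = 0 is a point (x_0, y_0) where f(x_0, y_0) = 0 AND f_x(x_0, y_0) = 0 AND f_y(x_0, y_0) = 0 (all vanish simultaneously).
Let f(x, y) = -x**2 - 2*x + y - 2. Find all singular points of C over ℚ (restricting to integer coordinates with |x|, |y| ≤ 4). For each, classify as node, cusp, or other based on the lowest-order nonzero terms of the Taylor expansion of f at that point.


No singular points in the scanned grid; C is smooth there.

Compute partial derivatives:
  f_x = -2*x - 2.
  f_y = 1.
f_y = 1 is a nonzero constant, so f_y never vanishes: no point (x, y) can satisfy f = f_x = f_y = 0. In particular no (x, y) ∈ {−4, ..., 4}² is singular; the curve is smooth.


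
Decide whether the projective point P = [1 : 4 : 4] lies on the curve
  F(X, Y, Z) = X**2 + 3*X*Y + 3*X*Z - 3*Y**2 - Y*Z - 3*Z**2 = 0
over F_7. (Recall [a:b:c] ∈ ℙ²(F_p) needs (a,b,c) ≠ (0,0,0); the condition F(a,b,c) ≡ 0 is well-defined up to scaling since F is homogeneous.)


F(1,4,4) ≡ 4 (mod 7); P is NOT on the curve.

Evaluate F(1, 4, 4) term-by-term (mod 7).
  X**2 ↦ 1·1·1·1 = 1
  3*X*Y ↦ 3·1·4·1 = 12
  3*X*Z ↦ 3·1·1·4 = 12
  -3*Y**2 ↦ -3·1·16·1 = -48
  -Y*Z ↦ -1·1·4·4 = -16
  -3*Z**2 ↦ -3·1·1·16 = -48
Sum: F(1, 4, 4) = (1) + (12) + (12) + (-48) + (-16) + (-48) = -87.
Reducing mod 7: -87 ≡ 4 (mod 7).
Since F(a, b, c) ≡ 4 ≠ 0 (mod 7), P does NOT lie on the curve.


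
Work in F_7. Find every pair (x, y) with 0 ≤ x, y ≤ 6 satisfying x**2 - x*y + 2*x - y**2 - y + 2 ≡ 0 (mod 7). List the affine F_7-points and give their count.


Affine F_7-points: {(0, 1), (0, 5), (2, 2), (3, 5), (5, 2), (5, 6), (6, 1), (6, 6)}; count = 8.

For each of the 49 pairs (x, y) ∈ F_7², evaluate f(x, y) mod 7. Record the zeros.
  x = 0: [0↦2, 1↦0, 2↦3, 3↦4, 4↦3, 5↦0, 6↦2]  zeros at y ∈ {1, 5}
  x = 1: [0↦5, 1↦2, 2↦4, 3↦4, 4↦2, 5↦5, 6↦6]  zeros at y ∈ ∅
  x = 2: [0↦3, 1↦6, 2↦0, 3↦6, 4↦3, 5↦5, 6↦5]  zeros at y ∈ {2}
  x = 3: [0↦3, 1↦5, 2↦5, 3↦3, 4↦6, 5↦0, 6↦6]  zeros at y ∈ {5}
  x = 4: [0↦5, 1↦6, 2↦5, 3↦2, 4↦4, 5↦4, 6↦2]  zeros at y ∈ ∅
  x = 5: [0↦2, 1↦2, 2↦0, 3↦3, 4↦4, 5↦3, 6↦0]  zeros at y ∈ {2, 6}
  x = 6: [0↦1, 1↦0, 2↦4, 3↦6, 4↦6, 5↦4, 6↦0]  zeros at y ∈ {1, 6}
Collecting zeros: affine points = {(0, 1), (0, 5), (2, 2), (3, 5), (5, 2), (5, 6), (6, 1), (6, 6)}.
Total count |C(F_7)_aff| = 8.


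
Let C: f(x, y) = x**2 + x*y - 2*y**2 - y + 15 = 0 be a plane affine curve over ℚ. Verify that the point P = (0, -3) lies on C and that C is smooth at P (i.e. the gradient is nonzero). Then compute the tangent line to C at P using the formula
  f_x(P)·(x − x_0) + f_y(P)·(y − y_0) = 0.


Tangent line at P: -3*x + 11*y + 33 = 0.

Step 1: f(0, -3) = 0, so P lies on C.
Step 2: partial derivatives
  f_x(x, y) = 2*x + y, f_y(x, y) = x - 4*y - 1.
  f_x(P) = -3, f_y(P) = 11 (gradient nonzero, so P is smooth).
Step 3: tangent line at P: -3·(x − 0) + 11·(y − -3) = 0.
Expanding: -3*x + 11*y + 33 = 0.


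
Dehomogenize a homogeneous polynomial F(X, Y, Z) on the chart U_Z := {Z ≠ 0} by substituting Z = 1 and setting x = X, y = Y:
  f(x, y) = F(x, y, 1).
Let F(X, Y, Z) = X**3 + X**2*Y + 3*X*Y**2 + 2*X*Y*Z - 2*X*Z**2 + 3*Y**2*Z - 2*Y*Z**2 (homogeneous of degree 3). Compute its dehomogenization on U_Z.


f(x, y) = x**3 + x**2*y + 3*x*y**2 + 2*x*y - 2*x + 3*y**2 - 2*y

On U_Z we set Z = 1. Each monomial c·X^i·Y^j·Z^k in F becomes c·x^i·y^j·1^k = c·x^i·y^j.
Substituting Z = 1: F(X, Y, 1) = x**3 + x**2*y + 3*x*y**2 + 2*x*y - 2*x + 3*y**2 - 2*y.
Note: deg(f) ≤ deg(F) = 3; strict inequality happens when F is divisible by Z (lost terms).


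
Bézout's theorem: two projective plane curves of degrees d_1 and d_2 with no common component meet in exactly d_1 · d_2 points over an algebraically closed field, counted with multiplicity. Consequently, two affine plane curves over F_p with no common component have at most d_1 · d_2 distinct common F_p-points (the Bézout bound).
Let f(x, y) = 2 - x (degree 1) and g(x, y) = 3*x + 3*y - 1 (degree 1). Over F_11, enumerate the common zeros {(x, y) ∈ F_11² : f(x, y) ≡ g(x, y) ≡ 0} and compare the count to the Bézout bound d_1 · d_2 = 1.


Common zeros: {(2, 2)}; count = 1; Bézout bound = 1.

deg(f) = 1, deg(g) = 1, so Bézout bound = 1.
Scan x ∈ F_11. For each x, list the y ∈ F_11 with f(x, y) ≡ 0 and those with g(x, y) ≡ 0 (mod 11); the common zeros in that column are the intersection.
  x = 0: f ≡ 0 at y ∈ ∅; g ≡ 0 at y ∈ {4}; common: ∅.
  x = 1: f ≡ 0 at y ∈ ∅; g ≡ 0 at y ∈ {3}; common: ∅.
  x = 2: f ≡ 0 at y ∈ {0, 1, 2, 3, 4, 5, 6, 7, 8, 9, 10}; g ≡ 0 at y ∈ {2}; common: {2}.
  x = 3: f ≡ 0 at y ∈ ∅; g ≡ 0 at y ∈ {1}; common: ∅.
  x = 4: f ≡ 0 at y ∈ ∅; g ≡ 0 at y ∈ {0}; common: ∅.
  x = 5: f ≡ 0 at y ∈ ∅; g ≡ 0 at y ∈ {10}; common: ∅.
  x = 6: f ≡ 0 at y ∈ ∅; g ≡ 0 at y ∈ {9}; common: ∅.
  x = 7: f ≡ 0 at y ∈ ∅; g ≡ 0 at y ∈ {8}; common: ∅.
  x = 8: f ≡ 0 at y ∈ ∅; g ≡ 0 at y ∈ {7}; common: ∅.
  x = 9: f ≡ 0 at y ∈ ∅; g ≡ 0 at y ∈ {6}; common: ∅.
  x = 10: f ≡ 0 at y ∈ ∅; g ≡ 0 at y ∈ {5}; common: ∅.
Collecting: common zeros = {(2, 2)}, so the count is 1.
Comparison with the Bézout bound: 1 ≤ 1 = deg(f)·deg(g), as expected for curves with no common component (the bound is attained).


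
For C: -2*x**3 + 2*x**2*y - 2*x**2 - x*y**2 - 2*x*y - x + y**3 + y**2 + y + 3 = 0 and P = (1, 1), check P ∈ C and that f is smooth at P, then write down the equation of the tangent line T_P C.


Tangent line at P: -10*x + 4*y + 6 = 0.

Step 1: f(1, 1) = 0, so P lies on C.
Step 2: partial derivatives
  f_x(x, y) = -6*x**2 + 4*x*y - 4*x - y**2 - 2*y - 1, f_y(x, y) = 2*x**2 - 2*x*y - 2*x + 3*y**2 + 2*y + 1.
  f_x(P) = -10, f_y(P) = 4 (gradient nonzero, so P is smooth).
Step 3: tangent line at P: -10·(x − 1) + 4·(y − 1) = 0.
Expanding: -10*x + 4*y + 6 = 0.


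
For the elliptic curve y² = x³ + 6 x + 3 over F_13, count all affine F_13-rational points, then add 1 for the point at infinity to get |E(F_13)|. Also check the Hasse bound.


Affine points = {(0, 4), (0, 9), (1, 6), (1, 7), (2, 6), (2, 7), (3, 3), (3, 10), (4, 0), (8, 2), (8, 11), (10, 6), (10, 7), (11, 3), (11, 10), (12, 3), (12, 10)}; affine count = 17; |E(F_13)| = 18.

Discriminant check: Δ ∝ 4a³ + 27b² = 4·6³ + 27·3² = 4·216 + 27·9 ≡ 2 (mod 13). Nonzero ⇒ E is nonsingular.
For each x ∈ F_13, compute rhs = x³ + 6·x + 3 mod 13, then count y ∈ F_13 with y² ≡ rhs.
  x = 0: rhs = 3, matching y values: 4, 9 (2 points).
  x = 1: rhs = 10, matching y values: 6, 7 (2 points).
  x = 2: rhs = 10, matching y values: 6, 7 (2 points).
  x = 3: rhs = 9, matching y values: 3, 10 (2 points).
  x = 4: rhs = 0, matching y values: 0 (1 points).
  x = 5: rhs = 2, matching y values: none (0 points).
  x = 6: rhs = 8, matching y values: none (0 points).
  x = 7: rhs = 11, matching y values: none (0 points).
  x = 8: rhs = 4, matching y values: 2, 11 (2 points).
  x = 9: rhs = 6, matching y values: none (0 points).
  x = 10: rhs = 10, matching y values: 6, 7 (2 points).
  x = 11: rhs = 9, matching y values: 3, 10 (2 points).
  x = 12: rhs = 9, matching y values: 3, 10 (2 points).
Total affine count: 17.
Full point count |E(F_13)| = 17 + 1 = 18.
Hasse bound: |18 − (13+1)| = |4| = 4 ≤ 2√13 ≈ 7.2111 ✓.


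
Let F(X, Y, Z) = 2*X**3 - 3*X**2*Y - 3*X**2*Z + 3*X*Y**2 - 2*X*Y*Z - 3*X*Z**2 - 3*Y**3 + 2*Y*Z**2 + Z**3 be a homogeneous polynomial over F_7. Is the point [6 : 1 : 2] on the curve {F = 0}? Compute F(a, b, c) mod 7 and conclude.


F(6,1,2) ≡ 1 (mod 7); P is NOT on the curve.

Evaluate F(6, 1, 2) term-by-term (mod 7).
  2*X**3 ↦ 2·216·1·1 = 432
  -3*X**2*Y ↦ -3·36·1·1 = -108
  -3*X**2*Z ↦ -3·36·1·2 = -216
  3*X*Y**2 ↦ 3·6·1·1 = 18
  -2*X*Y*Z ↦ -2·6·1·2 = -24
  -3*X*Z**2 ↦ -3·6·1·4 = -72
  -3*Y**3 ↦ -3·1·1·1 = -3
  2*Y*Z**2 ↦ 2·1·1·4 = 8
  Z**3 ↦ 1·1·1·8 = 8
Sum: F(6, 1, 2) = (432) + (-108) + (-216) + (18) + (-24) + (-72) + (-3) + (8) + (8) = 43.
Reducing mod 7: 43 ≡ 1 (mod 7).
Since F(a, b, c) ≡ 1 ≠ 0 (mod 7), P does NOT lie on the curve.


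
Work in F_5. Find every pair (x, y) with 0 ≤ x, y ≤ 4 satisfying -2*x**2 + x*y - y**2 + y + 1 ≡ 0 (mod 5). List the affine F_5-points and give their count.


Affine F_5-points: {(0, 3), (1, 1), (2, 1), (2, 2), (4, 2), (4, 3)}; count = 6.

For each of the 25 pairs (x, y) ∈ F_5², evaluate f(x, y) mod 5. Record the zeros.
  x = 0: [0↦1, 1↦1, 2↦4, 3↦0, 4↦4]  zeros at y ∈ {3}
  x = 1: [0↦4, 1↦0, 2↦4, 3↦1, 4↦1]  zeros at y ∈ {1}
  x = 2: [0↦3, 1↦0, 2↦0, 3↦3, 4↦4]  zeros at y ∈ {1, 2}
  x = 3: [0↦3, 1↦1, 2↦2, 3↦1, 4↦3]  zeros at y ∈ ∅
  x = 4: [0↦4, 1↦3, 2↦0, 3↦0, 4↦3]  zeros at y ∈ {2, 3}
Collecting zeros: affine points = {(0, 3), (1, 1), (2, 1), (2, 2), (4, 2), (4, 3)}.
Total count |C(F_5)_aff| = 6.


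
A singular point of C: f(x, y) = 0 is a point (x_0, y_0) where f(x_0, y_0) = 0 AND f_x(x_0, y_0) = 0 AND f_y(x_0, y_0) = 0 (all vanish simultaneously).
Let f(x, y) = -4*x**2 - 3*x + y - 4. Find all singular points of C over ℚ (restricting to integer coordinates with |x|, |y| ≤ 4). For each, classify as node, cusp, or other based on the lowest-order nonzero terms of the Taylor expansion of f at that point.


No singular points in the scanned grid; C is smooth there.

Compute partial derivatives:
  f_x = -8*x - 3.
  f_y = 1.
f_y = 1 is a nonzero constant, so f_y never vanishes: no point (x, y) can satisfy f = f_x = f_y = 0. In particular no (x, y) ∈ {−4, ..., 4}² is singular; the curve is smooth.


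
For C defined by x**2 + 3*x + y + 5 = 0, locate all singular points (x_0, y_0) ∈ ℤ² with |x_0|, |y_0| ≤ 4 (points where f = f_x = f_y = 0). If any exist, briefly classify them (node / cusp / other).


No singular points in the scanned grid; C is smooth there.

Compute partial derivatives:
  f_x = 2*x + 3.
  f_y = 1.
f_y = 1 is a nonzero constant, so f_y never vanishes: no point (x, y) can satisfy f = f_x = f_y = 0. In particular no (x, y) ∈ {−4, ..., 4}² is singular; the curve is smooth.


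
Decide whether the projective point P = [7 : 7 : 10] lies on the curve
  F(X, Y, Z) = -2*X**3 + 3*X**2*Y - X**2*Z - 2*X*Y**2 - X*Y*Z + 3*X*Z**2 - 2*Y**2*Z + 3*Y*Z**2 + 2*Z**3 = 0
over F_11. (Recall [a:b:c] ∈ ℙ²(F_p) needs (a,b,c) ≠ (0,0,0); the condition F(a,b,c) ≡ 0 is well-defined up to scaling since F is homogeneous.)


F(7,7,10) ≡ 3 (mod 11); P is NOT on the curve.

Evaluate F(7, 7, 10) term-by-term (mod 11).
  -2*X**3 ↦ -2·343·1·1 = -686
  3*X**2*Y ↦ 3·49·7·1 = 1029
  -X**2*Z ↦ -1·49·1·10 = -490
  -2*X*Y**2 ↦ -2·7·49·1 = -686
  -X*Y*Z ↦ -1·7·7·10 = -490
  3*X*Z**2 ↦ 3·7·1·100 = 2100
  -2*Y**2*Z ↦ -2·1·49·10 = -980
  3*Y*Z**2 ↦ 3·1·7·100 = 2100
  2*Z**3 ↦ 2·1·1·1000 = 2000
Sum: F(7, 7, 10) = (-686) + (1029) + (-490) + (-686) + (-490) + (2100) + (-980) + (2100) + (2000) = 3897.
Reducing mod 11: 3897 ≡ 3 (mod 11).
Since F(a, b, c) ≡ 3 ≠ 0 (mod 11), P does NOT lie on the curve.


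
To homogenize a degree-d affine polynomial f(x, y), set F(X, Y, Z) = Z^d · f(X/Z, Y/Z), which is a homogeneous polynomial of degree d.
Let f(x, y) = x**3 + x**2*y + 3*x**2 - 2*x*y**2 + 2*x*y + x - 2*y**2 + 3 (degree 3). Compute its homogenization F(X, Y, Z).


F(X, Y, Z) = X**3 + X**2*Y + 3*X**2*Z - 2*X*Y**2 + 2*X*Y*Z + X*Z**2 - 2*Y**2*Z + 3*Z**3

deg(f) = 3.
Substitute x = X/Z, y = Y/Z into f, then multiply by Z^3.
  monomial 1·x^3·y^0 ↦ 1·X^3·Y^0·Z^0.
  monomial 1·x^2·y^1 ↦ 1·X^2·Y^1·Z^0.
  monomial 3·x^2·y^0 ↦ 3·X^2·Y^0·Z^1.
  monomial -2·x^1·y^2 ↦ -2·X^1·Y^2·Z^0.
  monomial 2·x^1·y^1 ↦ 2·X^1·Y^1·Z^1.
  monomial 1·x^1·y^0 ↦ 1·X^1·Y^0·Z^2.
  monomial -2·x^0·y^2 ↦ -2·X^0·Y^2·Z^1.
  monomial 3·x^0·y^0 ↦ 3·X^0·Y^0·Z^3.
Collecting: F(X, Y, Z) = X**3 + X**2*Y + 3*X**2*Z - 2*X*Y**2 + 2*X*Y*Z + X*Z**2 - 2*Y**2*Z + 3*Z**3.


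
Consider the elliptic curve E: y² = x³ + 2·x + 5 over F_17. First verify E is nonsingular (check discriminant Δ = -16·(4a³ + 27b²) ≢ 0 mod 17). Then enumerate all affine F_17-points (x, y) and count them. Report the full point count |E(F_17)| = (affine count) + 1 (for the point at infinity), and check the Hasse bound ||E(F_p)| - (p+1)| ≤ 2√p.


Affine points = {(1, 5), (1, 12), (2, 0), (3, 2), (3, 15), (4, 3), (4, 14), (5, 2), (5, 15), (9, 2), (9, 15), (11, 7), (11, 10), (13, 1), (13, 16), (16, 6), (16, 11)}; affine count = 17; |E(F_17)| = 18.

Discriminant check: Δ ∝ 4a³ + 27b² = 4·2³ + 27·5² = 4·8 + 27·25 ≡ 10 (mod 17). Nonzero ⇒ E is nonsingular.
For each x ∈ F_17, compute rhs = x³ + 2·x + 5 mod 17, then count y ∈ F_17 with y² ≡ rhs.
  x = 0: rhs = 5, matching y values: none (0 points).
  x = 1: rhs = 8, matching y values: 5, 12 (2 points).
  x = 2: rhs = 0, matching y values: 0 (1 points).
  x = 3: rhs = 4, matching y values: 2, 15 (2 points).
  x = 4: rhs = 9, matching y values: 3, 14 (2 points).
  x = 5: rhs = 4, matching y values: 2, 15 (2 points).
  x = 6: rhs = 12, matching y values: none (0 points).
  x = 7: rhs = 5, matching y values: none (0 points).
  x = 8: rhs = 6, matching y values: none (0 points).
  x = 9: rhs = 4, matching y values: 2, 15 (2 points).
  x = 10: rhs = 5, matching y values: none (0 points).
  x = 11: rhs = 15, matching y values: 7, 10 (2 points).
  x = 12: rhs = 6, matching y values: none (0 points).
  x = 13: rhs = 1, matching y values: 1, 16 (2 points).
  x = 14: rhs = 6, matching y values: none (0 points).
  x = 15: rhs = 10, matching y values: none (0 points).
  x = 16: rhs = 2, matching y values: 6, 11 (2 points).
Total affine count: 17.
Full point count |E(F_17)| = 17 + 1 = 18.
Hasse bound: |18 − (17+1)| = |0| = 0 ≤ 2√17 ≈ 8.2462 ✓.


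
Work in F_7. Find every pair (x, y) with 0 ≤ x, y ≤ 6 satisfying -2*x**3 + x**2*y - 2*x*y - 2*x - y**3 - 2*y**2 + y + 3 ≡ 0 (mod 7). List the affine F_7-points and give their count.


Affine F_7-points: {(3, 1), (4, 0), (6, 0)}; count = 3.

For each of the 49 pairs (x, y) ∈ F_7², evaluate f(x, y) mod 7. Record the zeros.
  x = 0: [0↦3, 1↦1, 2↦3, 3↦3, 4↦2, 5↦1, 6↦1]  zeros at y ∈ ∅
  x = 1: [0↦6, 1↦3, 2↦4, 3↦3, 4↦1, 5↦6, 6↦5]  zeros at y ∈ ∅
  x = 2: [0↦4, 1↦2, 2↦4, 3↦4, 4↦3, 5↦2, 6↦2]  zeros at y ∈ ∅
  x = 3: [0↦6, 1↦0, 2↦5, 3↦1, 4↦3, 5↦5, 6↦1]  zeros at y ∈ {1}
  x = 4: [0↦0, 1↦6, 2↦2, 3↦3, 4↦3, 5↦3, 6↦4]  zeros at y ∈ {0}
  x = 5: [0↦2, 1↦1, 2↦4, 3↦5, 4↦5, 5↦5, 6↦6]  zeros at y ∈ ∅
  x = 6: [0↦0, 1↦1, 2↦6, 3↦2, 4↦4, 5↦6, 6↦2]  zeros at y ∈ {0}
Collecting zeros: affine points = {(3, 1), (4, 0), (6, 0)}.
Total count |C(F_7)_aff| = 3.


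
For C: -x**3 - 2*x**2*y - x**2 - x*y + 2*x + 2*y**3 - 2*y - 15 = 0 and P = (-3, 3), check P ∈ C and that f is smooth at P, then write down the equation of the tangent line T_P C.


Tangent line at P: 14*x + 37*y - 69 = 0.

Step 1: f(-3, 3) = 0, so P lies on C.
Step 2: partial derivatives
  f_x(x, y) = -3*x**2 - 4*x*y - 2*x - y + 2, f_y(x, y) = -2*x**2 - x + 6*y**2 - 2.
  f_x(P) = 14, f_y(P) = 37 (gradient nonzero, so P is smooth).
Step 3: tangent line at P: 14·(x − -3) + 37·(y − 3) = 0.
Expanding: 14*x + 37*y - 69 = 0.


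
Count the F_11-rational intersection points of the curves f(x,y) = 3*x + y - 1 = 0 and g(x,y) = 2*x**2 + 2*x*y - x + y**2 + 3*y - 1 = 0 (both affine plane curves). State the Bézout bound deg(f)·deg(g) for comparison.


Common zeros: {(6, 5), (10, 4)}; count = 2; Bézout bound = 2.

deg(f) = 1, deg(g) = 2, so Bézout bound = 2.
Scan x ∈ F_11. For each x, list the y ∈ F_11 with f(x, y) ≡ 0 and those with g(x, y) ≡ 0 (mod 11); the common zeros in that column are the intersection.
  x = 0: f ≡ 0 at y ∈ {1}; g ≡ 0 at y ∈ ∅; common: ∅.
  x = 1: f ≡ 0 at y ∈ {9}; g ≡ 0 at y ∈ {0, 6}; common: ∅.
  x = 2: f ≡ 0 at y ∈ {6}; g ≡ 0 at y ∈ ∅; common: ∅.
  x = 3: f ≡ 0 at y ∈ {3}; g ≡ 0 at y ∈ {4, 9}; common: ∅.
  x = 4: f ≡ 0 at y ∈ {0}; g ≡ 0 at y ∈ ∅; common: ∅.
  x = 5: f ≡ 0 at y ∈ {8}; g ≡ 0 at y ∈ {0, 9}; common: ∅.
  x = 6: f ≡ 0 at y ∈ {5}; g ≡ 0 at y ∈ {2, 5}; common: {5}.
  x = 7: f ≡ 0 at y ∈ {2}; g ≡ 0 at y ∈ ∅; common: ∅.
  x = 8: f ≡ 0 at y ∈ {10}; g ≡ 0 at y ∈ ∅; common: ∅.
  x = 9: f ≡ 0 at y ∈ {7}; g ≡ 0 at y ∈ {2, 10}; common: ∅.
  x = 10: f ≡ 0 at y ∈ {4}; g ≡ 0 at y ∈ {4, 6}; common: {4}.
Collecting: common zeros = {(6, 5), (10, 4)}, so the count is 2.
Comparison with the Bézout bound: 2 ≤ 2 = deg(f)·deg(g), as expected for curves with no common component (the bound is attained).


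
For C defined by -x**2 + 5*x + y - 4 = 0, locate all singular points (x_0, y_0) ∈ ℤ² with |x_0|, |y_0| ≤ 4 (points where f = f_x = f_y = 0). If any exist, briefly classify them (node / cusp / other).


No singular points in the scanned grid; C is smooth there.

Compute partial derivatives:
  f_x = 5 - 2*x.
  f_y = 1.
f_y = 1 is a nonzero constant, so f_y never vanishes: no point (x, y) can satisfy f = f_x = f_y = 0. In particular no (x, y) ∈ {−4, ..., 4}² is singular; the curve is smooth.


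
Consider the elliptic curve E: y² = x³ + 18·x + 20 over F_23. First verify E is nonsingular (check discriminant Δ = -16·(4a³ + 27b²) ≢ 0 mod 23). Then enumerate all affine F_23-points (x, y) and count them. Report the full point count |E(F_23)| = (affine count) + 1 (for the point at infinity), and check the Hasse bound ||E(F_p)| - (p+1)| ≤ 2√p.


Affine points = {(1, 4), (1, 19), (2, 8), (2, 15), (3, 3), (3, 20), (4, 8), (4, 15), (7, 11), (7, 12), (8, 3), (8, 20), (10, 2), (10, 21), (11, 10), (11, 13), (12, 3), (12, 20), (13, 6), (13, 17), (14, 7), (14, 16), (15, 10), (15, 13), (17, 8), (17, 15), (18, 9), (18, 14), (20, 10), (20, 13), (22, 1), (22, 22)}; affine count = 32; |E(F_23)| = 33.

Discriminant check: Δ ∝ 4a³ + 27b² = 4·18³ + 27·20² = 4·5832 + 27·400 ≡ 19 (mod 23). Nonzero ⇒ E is nonsingular.
For each x ∈ F_23, compute rhs = x³ + 18·x + 20 mod 23, then count y ∈ F_23 with y² ≡ rhs.
  x = 0: rhs = 20, matching y values: none (0 points).
  x = 1: rhs = 16, matching y values: 4, 19 (2 points).
  x = 2: rhs = 18, matching y values: 8, 15 (2 points).
  x = 3: rhs = 9, matching y values: 3, 20 (2 points).
  x = 4: rhs = 18, matching y values: 8, 15 (2 points).
  x = 5: rhs = 5, matching y values: none (0 points).
  x = 6: rhs = 22, matching y values: none (0 points).
  x = 7: rhs = 6, matching y values: 11, 12 (2 points).
  x = 8: rhs = 9, matching y values: 3, 20 (2 points).
  x = 9: rhs = 14, matching y values: none (0 points).
  x = 10: rhs = 4, matching y values: 2, 21 (2 points).
  x = 11: rhs = 8, matching y values: 10, 13 (2 points).
  x = 12: rhs = 9, matching y values: 3, 20 (2 points).
  x = 13: rhs = 13, matching y values: 6, 17 (2 points).
  x = 14: rhs = 3, matching y values: 7, 16 (2 points).
  x = 15: rhs = 8, matching y values: 10, 13 (2 points).
  x = 16: rhs = 11, matching y values: none (0 points).
  x = 17: rhs = 18, matching y values: 8, 15 (2 points).
  x = 18: rhs = 12, matching y values: 9, 14 (2 points).
  x = 19: rhs = 22, matching y values: none (0 points).
  x = 20: rhs = 8, matching y values: 10, 13 (2 points).
  x = 21: rhs = 22, matching y values: none (0 points).
  x = 22: rhs = 1, matching y values: 1, 22 (2 points).
Total affine count: 32.
Full point count |E(F_23)| = 32 + 1 = 33.
Hasse bound: |33 − (23+1)| = |9| = 9 ≤ 2√23 ≈ 9.5917 ✓.


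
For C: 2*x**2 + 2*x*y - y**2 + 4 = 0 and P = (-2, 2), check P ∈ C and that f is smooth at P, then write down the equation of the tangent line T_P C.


Tangent line at P: -4*x - 8*y + 8 = 0.

Step 1: f(-2, 2) = 0, so P lies on C.
Step 2: partial derivatives
  f_x(x, y) = 4*x + 2*y, f_y(x, y) = 2*x - 2*y.
  f_x(P) = -4, f_y(P) = -8 (gradient nonzero, so P is smooth).
Step 3: tangent line at P: -4·(x − -2) + -8·(y − 2) = 0.
Expanding: -4*x - 8*y + 8 = 0.


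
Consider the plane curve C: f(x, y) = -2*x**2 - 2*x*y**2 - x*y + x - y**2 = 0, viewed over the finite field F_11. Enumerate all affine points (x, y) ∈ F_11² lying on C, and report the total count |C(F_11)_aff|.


Affine F_11-points: {(0, 0), (1, 9), (2, 6), (2, 9), (4, 3), (4, 10), (5, 2), (6, 0), (6, 8), (7, 2), (7, 10), (8, 3), (9, 6), (9, 8)}; count = 14.

For each of the 121 pairs (x, y) ∈ F_11², evaluate f(x, y) mod 11. Record the zeros.
  x = 0: [0↦0, 1↦10, 2↦7, 3↦2, 4↦6, 5↦8, 6↦8, 7↦6, 8↦2, 9↦7, 10↦10]  zeros at y ∈ {0}
  x = 1: [0↦10, 1↦6, 2↦7, 3↦2, 4↦2, 5↦7, 6↦6, 7↦10, 8↦8, 9↦0, 10↦8]  zeros at y ∈ {9}
  x = 2: [0↦5, 1↦9, 2↦3, 3↦9, 4↦5, 5↦2, 6↦0, 7↦10, 8↦10, 9↦0, 10↦2]  zeros at y ∈ {6, 9}
  x = 3: [0↦7, 1↦8, 2↦6, 3↦1, 4↦4, 5↦4, 6↦1, 7↦6, 8↦8, 9↦7, 10↦3]  zeros at y ∈ ∅
  x = 4: [0↦5, 1↦3, 2↦5, 3↦0, 4↦10, 5↦2, 6↦9, 7↦9, 8↦2, 9↦10, 10↦0]  zeros at y ∈ {3, 10}
  x = 5: [0↦10, 1↦5, 2↦0, 3↦6, 4↦1, 5↦7, 6↦2, 7↦8, 8↦3, 9↦9, 10↦4]  zeros at y ∈ {2}
  x = 6: [0↦0, 1↦3, 2↦2, 3↦8, 4↦10, 5↦8, 6↦2, 7↦3, 8↦0, 9↦4, 10↦4]  zeros at y ∈ {0, 8}
  x = 7: [0↦8, 1↦8, 2↦0, 3↦6, 4↦4, 5↦5, 6↦9, 7↦5, 8↦4, 9↦6, 10↦0]  zeros at y ∈ {2, 10}
  x = 8: [0↦1, 1↦9, 2↦5, 3↦0, 4↦5, 5↦9, 6↦1, 7↦3, 8↦4, 9↦4, 10↦3]  zeros at y ∈ {3}
  x = 9: [0↦1, 1↦6, 2↦6, 3↦1, 4↦2, 5↦9, 6↦0, 7↦8, 8↦0, 9↦9, 10↦2]  zeros at y ∈ {6, 8}
  x = 10: [0↦8, 1↦10, 2↦3, 3↦9, 4↦6, 5↦5, 6↦6, 7↦9, 8↦3, 9↦10, 10↦8]  zeros at y ∈ ∅
Collecting zeros: affine points = {(0, 0), (1, 9), (2, 6), (2, 9), (4, 3), (4, 10), (5, 2), (6, 0), (6, 8), (7, 2), (7, 10), (8, 3), (9, 6), (9, 8)}.
Total count |C(F_11)_aff| = 14.


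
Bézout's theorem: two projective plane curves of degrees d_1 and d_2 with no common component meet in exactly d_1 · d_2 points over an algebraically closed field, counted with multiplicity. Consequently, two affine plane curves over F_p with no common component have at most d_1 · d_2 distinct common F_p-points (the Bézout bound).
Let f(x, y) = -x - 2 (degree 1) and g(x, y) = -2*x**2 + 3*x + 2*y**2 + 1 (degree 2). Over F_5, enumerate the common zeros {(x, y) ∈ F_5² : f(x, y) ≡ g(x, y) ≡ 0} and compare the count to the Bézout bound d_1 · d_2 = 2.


Common zeros: {(3, 2), (3, 3)}; count = 2; Bézout bound = 2.

deg(f) = 1, deg(g) = 2, so Bézout bound = 2.
Scan x ∈ F_5. For each x, list the y ∈ F_5 with f(x, y) ≡ 0 and those with g(x, y) ≡ 0 (mod 5); the common zeros in that column are the intersection.
  x = 0: f ≡ 0 at y ∈ ∅; g ≡ 0 at y ∈ ∅; common: ∅.
  x = 1: f ≡ 0 at y ∈ ∅; g ≡ 0 at y ∈ {2, 3}; common: ∅.
  x = 2: f ≡ 0 at y ∈ ∅; g ≡ 0 at y ∈ ∅; common: ∅.
  x = 3: f ≡ 0 at y ∈ {0, 1, 2, 3, 4}; g ≡ 0 at y ∈ {2, 3}; common: {2, 3}.
  x = 4: f ≡ 0 at y ∈ ∅; g ≡ 0 at y ∈ ∅; common: ∅.
Collecting: common zeros = {(3, 2), (3, 3)}, so the count is 2.
Comparison with the Bézout bound: 2 ≤ 2 = deg(f)·deg(g), as expected for curves with no common component (the bound is attained).


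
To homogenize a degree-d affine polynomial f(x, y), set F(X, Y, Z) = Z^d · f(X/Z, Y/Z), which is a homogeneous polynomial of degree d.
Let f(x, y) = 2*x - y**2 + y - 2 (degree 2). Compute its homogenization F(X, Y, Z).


F(X, Y, Z) = 2*X*Z - Y**2 + Y*Z - 2*Z**2

deg(f) = 2.
Substitute x = X/Z, y = Y/Z into f, then multiply by Z^2.
  monomial 2·x^1·y^0 ↦ 2·X^1·Y^0·Z^1.
  monomial -1·x^0·y^2 ↦ -1·X^0·Y^2·Z^0.
  monomial 1·x^0·y^1 ↦ 1·X^0·Y^1·Z^1.
  monomial -2·x^0·y^0 ↦ -2·X^0·Y^0·Z^2.
Collecting: F(X, Y, Z) = 2*X*Z - Y**2 + Y*Z - 2*Z**2.


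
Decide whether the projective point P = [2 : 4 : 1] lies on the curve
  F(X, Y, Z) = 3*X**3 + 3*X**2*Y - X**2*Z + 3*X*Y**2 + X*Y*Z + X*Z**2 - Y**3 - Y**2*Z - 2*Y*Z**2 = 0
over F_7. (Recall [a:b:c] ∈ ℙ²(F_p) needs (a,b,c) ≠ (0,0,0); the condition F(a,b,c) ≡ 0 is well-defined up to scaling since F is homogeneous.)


F(2,4,1) ≡ 2 (mod 7); P is NOT on the curve.

Evaluate F(2, 4, 1) term-by-term (mod 7).
  3*X**3 ↦ 3·8·1·1 = 24
  3*X**2*Y ↦ 3·4·4·1 = 48
  -X**2*Z ↦ -1·4·1·1 = -4
  3*X*Y**2 ↦ 3·2·16·1 = 96
  X*Y*Z ↦ 1·2·4·1 = 8
  X*Z**2 ↦ 1·2·1·1 = 2
  -Y**3 ↦ -1·1·64·1 = -64
  -Y**2*Z ↦ -1·1·16·1 = -16
  -2*Y*Z**2 ↦ -2·1·4·1 = -8
Sum: F(2, 4, 1) = (24) + (48) + (-4) + (96) + (8) + (2) + (-64) + (-16) + (-8) = 86.
Reducing mod 7: 86 ≡ 2 (mod 7).
Since F(a, b, c) ≡ 2 ≠ 0 (mod 7), P does NOT lie on the curve.


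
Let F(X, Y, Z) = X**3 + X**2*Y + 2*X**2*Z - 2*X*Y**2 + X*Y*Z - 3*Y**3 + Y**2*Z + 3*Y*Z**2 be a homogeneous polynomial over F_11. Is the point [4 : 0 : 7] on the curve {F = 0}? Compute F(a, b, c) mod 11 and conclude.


F(4,0,7) ≡ 2 (mod 11); P is NOT on the curve.

Evaluate F(4, 0, 7) term-by-term (mod 11).
  X**3 ↦ 1·64·1·1 = 64
  X**2*Y ↦ 1·16·0·1 = 0
  2*X**2*Z ↦ 2·16·1·7 = 224
  -2*X*Y**2 ↦ -2·4·0·1 = 0
  X*Y*Z ↦ 1·4·0·7 = 0
  -3*Y**3 ↦ -3·1·0·1 = 0
  Y**2*Z ↦ 1·1·0·7 = 0
  3*Y*Z**2 ↦ 3·1·0·49 = 0
Sum: F(4, 0, 7) = (64) + (0) + (224) + (0) + (0) + (0) + (0) + (0) = 288.
Reducing mod 11: 288 ≡ 2 (mod 11).
Since F(a, b, c) ≡ 2 ≠ 0 (mod 11), P does NOT lie on the curve.


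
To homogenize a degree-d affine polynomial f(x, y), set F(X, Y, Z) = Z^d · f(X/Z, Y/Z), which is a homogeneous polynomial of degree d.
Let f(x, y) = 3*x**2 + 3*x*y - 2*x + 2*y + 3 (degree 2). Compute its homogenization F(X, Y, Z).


F(X, Y, Z) = 3*X**2 + 3*X*Y - 2*X*Z + 2*Y*Z + 3*Z**2

deg(f) = 2.
Substitute x = X/Z, y = Y/Z into f, then multiply by Z^2.
  monomial 3·x^2·y^0 ↦ 3·X^2·Y^0·Z^0.
  monomial 3·x^1·y^1 ↦ 3·X^1·Y^1·Z^0.
  monomial -2·x^1·y^0 ↦ -2·X^1·Y^0·Z^1.
  monomial 2·x^0·y^1 ↦ 2·X^0·Y^1·Z^1.
  monomial 3·x^0·y^0 ↦ 3·X^0·Y^0·Z^2.
Collecting: F(X, Y, Z) = 3*X**2 + 3*X*Y - 2*X*Z + 2*Y*Z + 3*Z**2.


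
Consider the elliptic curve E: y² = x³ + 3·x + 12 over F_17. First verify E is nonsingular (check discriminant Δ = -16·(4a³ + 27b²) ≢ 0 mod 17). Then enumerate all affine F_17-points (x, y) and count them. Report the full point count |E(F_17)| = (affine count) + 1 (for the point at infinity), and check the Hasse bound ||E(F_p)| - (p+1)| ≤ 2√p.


Affine points = {(1, 4), (1, 13), (2, 3), (2, 14), (5, 4), (5, 13), (6, 5), (6, 12), (7, 6), (7, 11), (8, 2), (8, 15), (11, 4), (11, 13), (12, 5), (12, 12), (13, 2), (13, 15), (15, 7), (15, 10), (16, 5), (16, 12)}; affine count = 22; |E(F_17)| = 23.

Discriminant check: Δ ∝ 4a³ + 27b² = 4·3³ + 27·12² = 4·27 + 27·144 ≡ 1 (mod 17). Nonzero ⇒ E is nonsingular.
For each x ∈ F_17, compute rhs = x³ + 3·x + 12 mod 17, then count y ∈ F_17 with y² ≡ rhs.
  x = 0: rhs = 12, matching y values: none (0 points).
  x = 1: rhs = 16, matching y values: 4, 13 (2 points).
  x = 2: rhs = 9, matching y values: 3, 14 (2 points).
  x = 3: rhs = 14, matching y values: none (0 points).
  x = 4: rhs = 3, matching y values: none (0 points).
  x = 5: rhs = 16, matching y values: 4, 13 (2 points).
  x = 6: rhs = 8, matching y values: 5, 12 (2 points).
  x = 7: rhs = 2, matching y values: 6, 11 (2 points).
  x = 8: rhs = 4, matching y values: 2, 15 (2 points).
  x = 9: rhs = 3, matching y values: none (0 points).
  x = 10: rhs = 5, matching y values: none (0 points).
  x = 11: rhs = 16, matching y values: 4, 13 (2 points).
  x = 12: rhs = 8, matching y values: 5, 12 (2 points).
  x = 13: rhs = 4, matching y values: 2, 15 (2 points).
  x = 14: rhs = 10, matching y values: none (0 points).
  x = 15: rhs = 15, matching y values: 7, 10 (2 points).
  x = 16: rhs = 8, matching y values: 5, 12 (2 points).
Total affine count: 22.
Full point count |E(F_17)| = 22 + 1 = 23.
Hasse bound: |23 − (17+1)| = |5| = 5 ≤ 2√17 ≈ 8.2462 ✓.


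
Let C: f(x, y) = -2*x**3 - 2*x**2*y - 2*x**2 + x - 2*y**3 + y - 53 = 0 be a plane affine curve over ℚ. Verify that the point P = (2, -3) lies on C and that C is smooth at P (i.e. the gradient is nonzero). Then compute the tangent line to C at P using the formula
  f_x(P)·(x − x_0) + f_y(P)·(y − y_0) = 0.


Tangent line at P: -7*x - 61*y - 169 = 0.

Step 1: f(2, -3) = 0, so P lies on C.
Step 2: partial derivatives
  f_x(x, y) = -6*x**2 - 4*x*y - 4*x + 1, f_y(x, y) = -2*x**2 - 6*y**2 + 1.
  f_x(P) = -7, f_y(P) = -61 (gradient nonzero, so P is smooth).
Step 3: tangent line at P: -7·(x − 2) + -61·(y − -3) = 0.
Expanding: -7*x - 61*y - 169 = 0.


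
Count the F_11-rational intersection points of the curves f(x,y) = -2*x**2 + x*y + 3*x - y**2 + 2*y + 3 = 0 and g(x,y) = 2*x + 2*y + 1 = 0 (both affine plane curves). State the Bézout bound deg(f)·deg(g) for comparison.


Common zeros: {(1, 4), (3, 2)}; count = 2; Bézout bound = 2.

deg(f) = 2, deg(g) = 1, so Bézout bound = 2.
Scan x ∈ F_11. For each x, list the y ∈ F_11 with f(x, y) ≡ 0 and those with g(x, y) ≡ 0 (mod 11); the common zeros in that column are the intersection.
  x = 0: f ≡ 0 at y ∈ {3, 10}; g ≡ 0 at y ∈ {5}; common: ∅.
  x = 1: f ≡ 0 at y ∈ {4, 10}; g ≡ 0 at y ∈ {4}; common: {4}.
  x = 2: f ≡ 0 at y ∈ {6, 9}; g ≡ 0 at y ∈ {3}; common: ∅.
  x = 3: f ≡ 0 at y ∈ {2, 3}; g ≡ 0 at y ∈ {2}; common: {2}.
  x = 4: f ≡ 0 at y ∈ {8, 9}; g ≡ 0 at y ∈ {1}; common: ∅.
  x = 5: f ≡ 0 at y ∈ {2, 5}; g ≡ 0 at y ∈ {0}; common: ∅.
  x = 6: f ≡ 0 at y ∈ {1, 7}; g ≡ 0 at y ∈ {10}; common: ∅.
  x = 7: f ≡ 0 at y ∈ {1, 8}; g ≡ 0 at y ∈ {9}; common: ∅.
  x = 8: f ≡ 0 at y ∈ {4, 6}; g ≡ 0 at y ∈ {8}; common: ∅.
  x = 9: f ≡ 0 at y ∈ {0}; g ≡ 0 at y ∈ {7}; common: ∅.
  x = 10: f ≡ 0 at y ∈ {5, 7}; g ≡ 0 at y ∈ {6}; common: ∅.
Collecting: common zeros = {(1, 4), (3, 2)}, so the count is 2.
Comparison with the Bézout bound: 2 ≤ 2 = deg(f)·deg(g), as expected for curves with no common component (the bound is attained).


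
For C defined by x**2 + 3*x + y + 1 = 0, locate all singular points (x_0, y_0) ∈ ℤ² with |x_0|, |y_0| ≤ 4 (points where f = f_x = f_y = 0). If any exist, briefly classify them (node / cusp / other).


No singular points in the scanned grid; C is smooth there.

Compute partial derivatives:
  f_x = 2*x + 3.
  f_y = 1.
f_y = 1 is a nonzero constant, so f_y never vanishes: no point (x, y) can satisfy f = f_x = f_y = 0. In particular no (x, y) ∈ {−4, ..., 4}² is singular; the curve is smooth.


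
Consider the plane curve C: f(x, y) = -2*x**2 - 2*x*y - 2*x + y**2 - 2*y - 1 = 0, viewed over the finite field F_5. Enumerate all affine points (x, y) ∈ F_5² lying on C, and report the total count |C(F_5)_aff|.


Affine F_5-points: {(1, 0), (1, 4), (3, 0), (3, 3), (4, 1), (4, 4)}; count = 6.

For each of the 25 pairs (x, y) ∈ F_5², evaluate f(x, y) mod 5. Record the zeros.
  x = 0: [0↦4, 1↦3, 2↦4, 3↦2, 4↦2]  zeros at y ∈ ∅
  x = 1: [0↦0, 1↦2, 2↦1, 3↦2, 4↦0]  zeros at y ∈ {0, 4}
  x = 2: [0↦2, 1↦2, 2↦4, 3↦3, 4↦4]  zeros at y ∈ ∅
  x = 3: [0↦0, 1↦3, 2↦3, 3↦0, 4↦4]  zeros at y ∈ {0, 3}
  x = 4: [0↦4, 1↦0, 2↦3, 3↦3, 4↦0]  zeros at y ∈ {1, 4}
Collecting zeros: affine points = {(1, 0), (1, 4), (3, 0), (3, 3), (4, 1), (4, 4)}.
Total count |C(F_5)_aff| = 6.


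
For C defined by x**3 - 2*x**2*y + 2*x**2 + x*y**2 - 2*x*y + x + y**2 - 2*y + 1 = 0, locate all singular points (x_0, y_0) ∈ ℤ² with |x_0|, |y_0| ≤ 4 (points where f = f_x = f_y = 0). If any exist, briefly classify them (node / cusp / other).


Singular points: {(0, 1)}; classification: cusp.

Compute partial derivatives:
  f_x = 3*x**2 - 4*x*y + 4*x + y**2 - 2*y + 1.
  f_y = -2*x**2 + 2*x*y - 2*x + 2*y - 2.
Scan x_0 ∈ {−4, ..., 4}. For each x_0, f_y(x_0, y) is a polynomial in y; find its integer roots y ∈ {−4, ..., 4}, then test f_x and f at those candidates.
  x = -4: f_y(-4, y) = -6*y - 26; no integer root y with |y| ≤ 4.
  x = -3: f_y(-3, y) = -4*y - 14; no integer root y with |y| ≤ 4.
  x = -2: f_y(-2, y) = -2*y - 6; vanishes at y ∈ {-3}. (-2, -3): f_x = -4 ≠ 0.
  x = -1: f_y(-1, y) = -2; no integer root y with |y| ≤ 4.
  x = 0: f_y(0, y) = 2*y - 2; vanishes at y ∈ {1}. (0, 1): f_x = 0, f = 0 — SINGULAR.
  x = 1: f_y(1, y) = 4*y - 6; no integer root y with |y| ≤ 4.
  x = 2: f_y(2, y) = 6*y - 14; no integer root y with |y| ≤ 4.
  x = 3: f_y(3, y) = 8*y - 26; no integer root y with |y| ≤ 4.
  x = 4: f_y(4, y) = 10*y - 42; no integer root y with |y| ≤ 4.
Only singular point on the grid: (0, 1).
Classify: substitute x = 0 + u, y = 1 + v and expand: f = u**3 - 2*u**2*v + u*v**2 + v**2.
No constant or linear terms (consistent with a singular point). Quadratic part: v**2. Cubic part: u**3 - 2*u**2*v + u*v**2.
The quadratic part v**2 is a perfect square, so there is a single (double) tangent line v = 0, i.e. y = 1. Restricting the cubic part to that line (v = 0) leaves u**3 ≠ 0, so f is not divisible by v and the branch is v² ≈ -u**3 to lowest order — this is a cusp.
Classification: cusp.


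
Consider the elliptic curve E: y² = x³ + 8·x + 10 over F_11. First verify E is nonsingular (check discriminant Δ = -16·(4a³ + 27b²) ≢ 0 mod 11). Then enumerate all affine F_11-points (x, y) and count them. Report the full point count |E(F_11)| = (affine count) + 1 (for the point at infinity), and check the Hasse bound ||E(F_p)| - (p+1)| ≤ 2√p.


Affine points = {(2, 1), (2, 10), (8, 5), (8, 6), (10, 1), (10, 10)}; affine count = 6; |E(F_11)| = 7.

Discriminant check: Δ ∝ 4a³ + 27b² = 4·8³ + 27·10² = 4·512 + 27·100 ≡ 7 (mod 11). Nonzero ⇒ E is nonsingular.
For each x ∈ F_11, compute rhs = x³ + 8·x + 10 mod 11, then count y ∈ F_11 with y² ≡ rhs.
  x = 0: rhs = 10, matching y values: none (0 points).
  x = 1: rhs = 8, matching y values: none (0 points).
  x = 2: rhs = 1, matching y values: 1, 10 (2 points).
  x = 3: rhs = 6, matching y values: none (0 points).
  x = 4: rhs = 7, matching y values: none (0 points).
  x = 5: rhs = 10, matching y values: none (0 points).
  x = 6: rhs = 10, matching y values: none (0 points).
  x = 7: rhs = 2, matching y values: none (0 points).
  x = 8: rhs = 3, matching y values: 5, 6 (2 points).
  x = 9: rhs = 8, matching y values: none (0 points).
  x = 10: rhs = 1, matching y values: 1, 10 (2 points).
Total affine count: 6.
Full point count |E(F_11)| = 6 + 1 = 7.
Hasse bound: |7 − (11+1)| = |-5| = 5 ≤ 2√11 ≈ 6.6332 ✓.


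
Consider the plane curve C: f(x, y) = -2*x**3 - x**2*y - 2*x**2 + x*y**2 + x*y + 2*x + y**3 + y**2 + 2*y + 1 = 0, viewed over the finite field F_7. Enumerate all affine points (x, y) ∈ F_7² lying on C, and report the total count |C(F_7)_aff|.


Affine F_7-points: {(0, 5), (2, 3), (3, 2), (3, 3), (3, 5), (4, 5), (5, 6), (6, 1), (6, 2), (6, 4)}; count = 10.

For each of the 49 pairs (x, y) ∈ F_7², evaluate f(x, y) mod 7. Record the zeros.
  x = 0: [0↦1, 1↦5, 2↦3, 3↦1, 4↦5, 5↦0, 6↦6]  zeros at y ∈ {5}
  x = 1: [0↦6, 1↦4, 2↦5, 3↦1, 4↦5, 5↦2, 6↦5]  zeros at y ∈ ∅
  x = 2: [0↦2, 1↦6, 2↦1, 3↦0, 4↦2, 5↦6, 6↦4]  zeros at y ∈ {3}
  x = 3: [0↦5, 1↦6, 2↦0, 3↦0, 4↦5, 5↦0, 6↦5]  zeros at y ∈ {2, 3, 5}
  x = 4: [0↦3, 1↦6, 2↦4, 3↦3, 4↦2, 5↦0, 6↦3]  zeros at y ∈ {5}
  x = 5: [0↦5, 1↦1, 2↦1, 3↦4, 4↦2, 5↦1, 6↦0]  zeros at y ∈ {6}
  x = 6: [0↦6, 1↦0, 2↦0, 3↦5, 4↦0, 5↦5, 6↦5]  zeros at y ∈ {1, 2, 4}
Collecting zeros: affine points = {(0, 5), (2, 3), (3, 2), (3, 3), (3, 5), (4, 5), (5, 6), (6, 1), (6, 2), (6, 4)}.
Total count |C(F_7)_aff| = 10.
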